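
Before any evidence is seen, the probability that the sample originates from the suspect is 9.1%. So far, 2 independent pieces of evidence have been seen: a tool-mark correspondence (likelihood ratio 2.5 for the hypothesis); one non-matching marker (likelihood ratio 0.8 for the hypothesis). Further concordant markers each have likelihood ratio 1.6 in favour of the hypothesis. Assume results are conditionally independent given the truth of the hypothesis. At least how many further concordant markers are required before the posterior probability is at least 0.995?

15

Prior odds = 0.091/0.909 = 91/909.
Combined Bayes factor of the evidence already in hand = 2.5 × 0.8 = 2.
Odds after that evidence = (91/909) × 2 = 182/909.
Target odds = 0.995/0.005 = 199.
Need 1.6ⁿ ≥ 199 ÷ (182/909) = 180891/182.
1.6¹⁴ ≈720.576 falls short of 180891/182 but 1.6¹⁵ ≈1152.92 reaches it, so n = 15.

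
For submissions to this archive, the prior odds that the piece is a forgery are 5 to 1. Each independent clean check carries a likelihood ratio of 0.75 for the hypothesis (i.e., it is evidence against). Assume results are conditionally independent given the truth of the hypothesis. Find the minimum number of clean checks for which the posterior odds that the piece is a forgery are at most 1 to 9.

14

Prior odds = 5.
Likelihood ratio per clean check = 0.75.
Target odds = 1/9.
Need 5 × 0.75ⁿ ≤ 1/9, i.e. 0.75ⁿ ≤ 1/45.
0.75¹³ = 1594323/67108864 is still above 1/45 but 0.75¹⁴ = 4782969/268435456 is at or below it, so n = 14.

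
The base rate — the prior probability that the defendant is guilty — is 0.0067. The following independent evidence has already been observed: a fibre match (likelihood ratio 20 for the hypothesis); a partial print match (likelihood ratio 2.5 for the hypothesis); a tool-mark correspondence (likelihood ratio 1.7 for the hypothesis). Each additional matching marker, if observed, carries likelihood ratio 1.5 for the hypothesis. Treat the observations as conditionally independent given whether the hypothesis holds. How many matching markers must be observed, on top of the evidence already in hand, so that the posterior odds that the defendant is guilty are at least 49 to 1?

11

Prior odds = 0.0067/0.9933 = 67/9933.
Combined Bayes factor of the evidence already in hand = 20 × 2.5 × 1.7 = 85.
Odds after that evidence = (67/9933) × 85 = 5695/9933.
Target odds = 49.
Need 1.5ⁿ ≥ 49 ÷ (5695/9933) = 486717/5695.
1.5¹⁰ = 59049/1024 falls short of 486717/5695 but 1.5¹¹ = 177147/2048 reaches it, so n = 11.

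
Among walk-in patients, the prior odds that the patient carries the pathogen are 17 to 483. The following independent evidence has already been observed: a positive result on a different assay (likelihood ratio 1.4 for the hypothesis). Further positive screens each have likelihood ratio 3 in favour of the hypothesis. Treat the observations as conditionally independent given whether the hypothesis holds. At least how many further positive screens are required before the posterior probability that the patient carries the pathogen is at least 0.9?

Prior odds = 17/483.
Bayes factor of the evidence already in hand = 1.4.
Odds after that evidence = (17/483) × 1.4 = 17/345.
Target odds = 0.9/0.1 = 9.
Need 3ⁿ ≥ 9 ÷ (17/345) = 3105/17.
3⁴ = 81 falls short of 3105/17 but 3⁵ = 243 reaches it, so n = 5.

5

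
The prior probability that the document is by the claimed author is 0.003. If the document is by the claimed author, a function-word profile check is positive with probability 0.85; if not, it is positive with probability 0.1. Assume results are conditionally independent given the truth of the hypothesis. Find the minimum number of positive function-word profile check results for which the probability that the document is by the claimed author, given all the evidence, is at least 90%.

Prior odds = 0.003/0.997 = 3/997.
Likelihood ratio of a positive = 0.85/0.1 = 8.5.
Target odds: 0.9 ÷ 0.1 = 9.
Require 8.5ⁿ ≥ 9 ÷ (3/997) = 2991.
8.5³ = 614.125 falls short of 2991 but 8.5⁴ = 5220.0625 reaches it, so n = 4.

4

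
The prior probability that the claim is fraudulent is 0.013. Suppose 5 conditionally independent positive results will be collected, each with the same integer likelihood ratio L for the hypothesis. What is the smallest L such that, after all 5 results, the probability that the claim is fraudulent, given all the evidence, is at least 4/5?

4

Prior odds = 0.013/0.987 = 13/987.
Target odds = 0.8/0.2 = 4.
Need L⁵ ≥ 4 ÷ (13/987) = 3948/13.
3⁵ = 243 < 3948/13 ≤ 1024 = 4⁵, so L = 4.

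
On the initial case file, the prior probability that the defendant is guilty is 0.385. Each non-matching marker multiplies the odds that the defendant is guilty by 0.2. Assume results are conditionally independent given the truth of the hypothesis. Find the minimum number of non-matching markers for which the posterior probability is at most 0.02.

Prior odds = 0.385/0.615 = 77/123.
Likelihood ratio per non-matching marker = 0.2.
Target posterior odds = 0.02/0.98 = 1/49.
Need (77/123) × 0.2ⁿ ≤ 1/49, i.e. 0.2ⁿ ≤ 123/3773.
0.2² = 0.04 is still above 123/3773 but 0.2³ = 0.008 is at or below it, so n = 3.

3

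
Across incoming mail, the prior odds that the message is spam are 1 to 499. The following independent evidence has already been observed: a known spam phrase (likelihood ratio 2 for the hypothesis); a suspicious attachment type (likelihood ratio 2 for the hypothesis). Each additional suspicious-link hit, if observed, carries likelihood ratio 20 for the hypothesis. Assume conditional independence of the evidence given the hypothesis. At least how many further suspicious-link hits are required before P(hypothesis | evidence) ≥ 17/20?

3

Prior odds = 1/499.
Combined Bayes factor of the evidence already in hand = 2 × 2 = 4.
Odds after that evidence = (1/499) × 4 = 4/499.
Target odds = 0.85/0.15 = 17/3.
Need 20ⁿ ≥ 17/3 ÷ (4/499) = 8483/12.
20² = 400 falls short of 8483/12 but 20³ = 8000 reaches it, so n = 3.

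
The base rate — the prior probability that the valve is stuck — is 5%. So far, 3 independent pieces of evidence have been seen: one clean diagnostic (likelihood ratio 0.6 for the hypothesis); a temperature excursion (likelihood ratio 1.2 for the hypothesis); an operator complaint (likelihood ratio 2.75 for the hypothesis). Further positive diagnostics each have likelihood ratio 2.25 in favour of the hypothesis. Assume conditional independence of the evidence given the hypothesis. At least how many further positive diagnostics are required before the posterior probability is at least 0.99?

Prior odds = 0.05/0.95 = 1/19.
Combined Bayes factor of the evidence already in hand = 0.6 × 1.2 × 2.75 = 1.98.
Odds after that evidence = (1/19) × 1.98 = 99/950.
Target odds = 0.99/0.01 = 99.
Need 2.25ⁿ ≥ 99 ÷ (99/950) = 950.
2.25⁸ = 43046721/65536 falls short of 950 but 2.25⁹ = 387420489/262144 reaches it, so n = 9.

9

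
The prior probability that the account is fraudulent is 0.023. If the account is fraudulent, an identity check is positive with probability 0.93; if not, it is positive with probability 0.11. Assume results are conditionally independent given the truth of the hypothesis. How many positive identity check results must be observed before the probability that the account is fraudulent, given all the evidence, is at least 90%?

3

Prior odds: 0.023 ÷ 0.977 = 23/977.
Likelihood ratio of a positive = 0.93/0.11 = 93/11.
Target odds: 0.9 ÷ 0.1 = 9.
Need (23/977) × (93/11)ⁿ ≥ 9, i.e. (93/11)ⁿ ≥ 8793/23.
(93/11)² = 8649/121 falls short of 8793/23 but (93/11)³ = 804357/1331 reaches it, so n = 3.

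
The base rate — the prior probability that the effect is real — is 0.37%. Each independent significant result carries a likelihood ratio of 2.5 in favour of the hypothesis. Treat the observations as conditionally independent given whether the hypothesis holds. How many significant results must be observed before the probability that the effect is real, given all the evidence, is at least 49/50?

11

Prior odds: 0.0037 ÷ 0.9963 = 37/9963.
Likelihood ratio per significant result = 2.5.
Target posterior odds = 0.98/0.02 = 49.
Need (37/9963) × 2.5ⁿ ≥ 49, i.e. 2.5ⁿ ≥ 488187/37.
2.5¹⁰ = 9765625/1024 falls short of 488187/37 but 2.5¹¹ = 48828125/2048 reaches it, so n = 11.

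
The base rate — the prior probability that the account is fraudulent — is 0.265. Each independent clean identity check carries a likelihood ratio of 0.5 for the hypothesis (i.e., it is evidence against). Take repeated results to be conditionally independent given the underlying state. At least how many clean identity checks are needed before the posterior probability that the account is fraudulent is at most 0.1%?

Prior odds: 0.265 ÷ 0.735 = 53/147.
Likelihood ratio per clean identity check = 0.5.
Target posterior odds = 0.001/0.999 = 1/999.
Need (53/147) × 0.5ⁿ ≤ 1/999, i.e. 0.5ⁿ ≤ 49/17649.
0.5⁸ = 0.00390625 is still above 49/17649 but 0.5⁹ = 0.001953125 is at or below it, so n = 9.

9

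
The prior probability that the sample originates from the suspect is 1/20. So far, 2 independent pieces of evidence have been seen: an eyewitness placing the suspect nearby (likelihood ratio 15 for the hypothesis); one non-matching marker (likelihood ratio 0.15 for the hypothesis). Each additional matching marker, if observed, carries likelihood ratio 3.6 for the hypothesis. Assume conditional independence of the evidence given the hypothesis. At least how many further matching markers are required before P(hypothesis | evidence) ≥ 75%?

Prior odds = 0.05/0.95 = 1/19.
Combined Bayes factor of the evidence already in hand = 15 × 0.15 = 2.25.
Odds after that evidence = (1/19) × 2.25 = 9/76.
Target odds = 0.75/0.25 = 3.
Need 3.6ⁿ ≥ 3 ÷ (9/76) = 76/3.
3.6² = 12.96 falls short of 76/3 but 3.6³ = 46.656 reaches it, so n = 3.

3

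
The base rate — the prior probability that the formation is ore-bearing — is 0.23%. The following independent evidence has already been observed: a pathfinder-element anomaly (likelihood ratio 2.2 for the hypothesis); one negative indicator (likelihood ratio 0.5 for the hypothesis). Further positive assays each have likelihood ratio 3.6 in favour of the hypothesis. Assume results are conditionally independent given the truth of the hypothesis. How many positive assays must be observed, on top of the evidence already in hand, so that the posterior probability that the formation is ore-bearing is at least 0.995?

Prior odds = 0.0023/0.9977 = 23/9977.
Combined Bayes factor of the evidence already in hand = 2.2 × 0.5 = 1.1.
Odds after that evidence = (23/9977) × 1.1 = 23/9070.
Target odds = 0.995/0.005 = 199.
Need 3.6ⁿ ≥ 199 ÷ (23/9070) = 1804930/23.
3.6⁸ ≈28211.1 falls short of 1804930/23 but 3.6⁹ ≈101560 reaches it, so n = 9.

9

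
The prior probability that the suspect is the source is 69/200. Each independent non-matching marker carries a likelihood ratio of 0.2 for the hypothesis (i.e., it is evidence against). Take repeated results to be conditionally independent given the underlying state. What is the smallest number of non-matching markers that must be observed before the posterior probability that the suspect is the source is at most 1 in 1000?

4

Prior odds: 0.345 ÷ 0.655 = 69/131.
Likelihood ratio per non-matching marker = 0.2.
Target posterior odds = 0.001/0.999 = 1/999.
Need (69/131) × 0.2ⁿ ≤ 1/999, i.e. 0.2ⁿ ≤ 131/68931.
0.2³ = 0.008 is still above 131/68931 but 0.2⁴ = 0.0016 is at or below it, so n = 4.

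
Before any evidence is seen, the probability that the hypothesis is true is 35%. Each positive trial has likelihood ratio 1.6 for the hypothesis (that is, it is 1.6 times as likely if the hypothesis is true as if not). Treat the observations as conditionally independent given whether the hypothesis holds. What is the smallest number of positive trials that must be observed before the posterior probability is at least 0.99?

12

Prior odds = 0.35/0.65 = 7/13.
Likelihood ratio per positive trial = 1.6.
Target odds: 0.99 ÷ 0.01 = 99.
Require 1.6ⁿ ≥ 99 ÷ (7/13) = 1287/7.
1.6¹¹ ≈175.922 falls short of 1287/7 but 1.6¹² ≈281.475 reaches it, so n = 12.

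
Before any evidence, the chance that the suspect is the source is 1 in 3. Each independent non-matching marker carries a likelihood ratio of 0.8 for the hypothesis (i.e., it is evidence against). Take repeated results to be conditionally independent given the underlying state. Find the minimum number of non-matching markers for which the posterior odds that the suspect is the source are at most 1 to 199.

Prior odds: (1/3) ÷ (2/3) = 0.5.
Likelihood ratio per non-matching marker = 0.8.
Target odds = 1/199.
Need 0.5 × 0.8ⁿ ≤ 1/199, i.e. 0.8ⁿ ≤ 2/199.
0.8²⁰ ≈0.0115292 is still above 2/199 but 0.8²¹ ≈0.00922337 is at or below it, so n = 21.

21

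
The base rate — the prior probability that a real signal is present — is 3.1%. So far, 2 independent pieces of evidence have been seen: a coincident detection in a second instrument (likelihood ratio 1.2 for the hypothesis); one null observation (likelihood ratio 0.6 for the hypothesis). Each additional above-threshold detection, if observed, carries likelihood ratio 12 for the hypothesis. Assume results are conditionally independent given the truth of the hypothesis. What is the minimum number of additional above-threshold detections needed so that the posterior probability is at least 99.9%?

5

Prior odds = 0.031/0.969 = 31/969.
Combined Bayes factor of the evidence already in hand = 1.2 × 0.6 = 0.72.
Odds after that evidence = (31/969) × 0.72 = 186/8075.
Target odds = 0.999/0.001 = 999.
Need 12ⁿ ≥ 999 ÷ (186/8075) = 2688975/62.
12⁴ = 20736 falls short of 2688975/62 but 12⁵ = 248832 reaches it, so n = 5.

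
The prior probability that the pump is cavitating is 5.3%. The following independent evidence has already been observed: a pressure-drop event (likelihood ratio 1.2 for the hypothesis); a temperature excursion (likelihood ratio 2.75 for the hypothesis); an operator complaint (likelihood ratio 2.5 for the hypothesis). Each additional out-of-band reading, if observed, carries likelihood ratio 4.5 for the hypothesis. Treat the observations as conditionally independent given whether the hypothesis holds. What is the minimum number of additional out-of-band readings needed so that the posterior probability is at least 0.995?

5

Prior odds = 0.053/0.947 = 53/947.
Combined Bayes factor of the evidence already in hand = 1.2 × 2.75 × 2.5 = 8.25.
Odds after that evidence = (53/947) × 8.25 = 1749/3788.
Target odds = 0.995/0.005 = 199.
Need 4.5ⁿ ≥ 199 ÷ (1749/3788) = 753812/1749.
4.5⁴ = 410.0625 falls short of 753812/1749 but 4.5⁵ = 1845.28125 reaches it, so n = 5.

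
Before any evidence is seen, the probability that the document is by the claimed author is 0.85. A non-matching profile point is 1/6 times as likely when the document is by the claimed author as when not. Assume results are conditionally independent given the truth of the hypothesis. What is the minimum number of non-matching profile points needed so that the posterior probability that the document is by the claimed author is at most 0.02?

4

Prior odds: 0.85 ÷ 0.15 = 17/3.
Likelihood ratio per non-matching profile point = 1/6.
Target odds: 0.02 ÷ 0.98 = 1/49.
Require (1/6)ⁿ ≤ 1/49 ÷ (17/3) = 3/833.
(1/6)³ = 1/216 is still above 3/833 but (1/6)⁴ = 1/1296 is at or below it, so n = 4.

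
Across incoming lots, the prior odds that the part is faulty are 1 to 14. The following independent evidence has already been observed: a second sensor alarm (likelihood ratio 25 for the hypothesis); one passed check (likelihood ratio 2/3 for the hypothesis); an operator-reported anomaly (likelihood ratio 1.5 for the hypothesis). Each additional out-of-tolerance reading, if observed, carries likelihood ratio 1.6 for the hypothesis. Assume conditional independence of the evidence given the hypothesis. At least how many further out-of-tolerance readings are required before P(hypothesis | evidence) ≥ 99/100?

9

Prior odds = 1/14.
Combined Bayes factor of the evidence already in hand = 25 × (2/3) × 1.5 = 25.
Odds after that evidence = (1/14) × 25 = 25/14.
Target odds = 0.99/0.01 = 99.
Need 1.6ⁿ ≥ 99 ÷ (25/14) = 55.44.
1.6⁸ = 16777216/390625 falls short of 55.44 but 1.6⁹ = 134217728/1953125 reaches it, so n = 9.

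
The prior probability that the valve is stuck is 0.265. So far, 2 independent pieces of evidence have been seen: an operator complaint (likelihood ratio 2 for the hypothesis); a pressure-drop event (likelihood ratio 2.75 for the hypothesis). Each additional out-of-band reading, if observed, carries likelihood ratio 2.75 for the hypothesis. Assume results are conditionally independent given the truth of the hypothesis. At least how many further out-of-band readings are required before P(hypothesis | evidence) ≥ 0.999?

7

Prior odds = 0.265/0.735 = 53/147.
Combined Bayes factor of the evidence already in hand = 2 × 2.75 = 5.5.
Odds after that evidence = (53/147) × 5.5 = 583/294.
Target odds = 0.999/0.001 = 999.
Need 2.75ⁿ ≥ 999 ÷ (583/294) = 293706/583.
2.75⁶ = 1771561/4096 falls short of 293706/583 but 2.75⁷ = 19487171/16384 reaches it, so n = 7.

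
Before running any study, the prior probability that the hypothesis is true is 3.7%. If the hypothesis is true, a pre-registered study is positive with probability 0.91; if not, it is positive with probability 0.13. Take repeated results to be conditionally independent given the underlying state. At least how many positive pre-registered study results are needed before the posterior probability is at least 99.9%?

6

Prior odds = 0.037/0.963 = 37/963.
Likelihood ratio of a positive = 0.91/0.13 = 7.
Target posterior odds = 0.999/0.001 = 999.
Require 7ⁿ ≥ 999 ÷ (37/963) = 26001.
7⁵ = 16807 falls short of 26001 but 7⁶ = 117649 reaches it, so n = 6.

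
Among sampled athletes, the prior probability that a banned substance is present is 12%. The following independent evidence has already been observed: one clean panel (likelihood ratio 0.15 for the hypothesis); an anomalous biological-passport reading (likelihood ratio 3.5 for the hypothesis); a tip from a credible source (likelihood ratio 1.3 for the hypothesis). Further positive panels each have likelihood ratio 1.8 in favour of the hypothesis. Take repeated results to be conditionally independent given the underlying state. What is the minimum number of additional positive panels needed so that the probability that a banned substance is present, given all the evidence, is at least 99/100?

12

Prior odds = 0.12/0.88 = 3/22.
Combined Bayes factor of the evidence already in hand = 0.15 × 3.5 × 1.3 = 0.6825.
Odds after that evidence = (3/22) × 0.6825 = 819/8800.
Target odds = 0.99/0.01 = 99.
Need 1.8ⁿ ≥ 99 ÷ (819/8800) = 96800/91.
1.8¹¹ ≈642.684 falls short of 96800/91 but 1.8¹² ≈1156.83 reaches it, so n = 12.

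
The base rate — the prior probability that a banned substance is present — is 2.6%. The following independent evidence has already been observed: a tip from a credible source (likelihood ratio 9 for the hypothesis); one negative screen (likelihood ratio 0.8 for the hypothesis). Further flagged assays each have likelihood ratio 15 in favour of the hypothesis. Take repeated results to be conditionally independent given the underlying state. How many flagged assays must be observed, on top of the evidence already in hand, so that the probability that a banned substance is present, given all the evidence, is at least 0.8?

2

Prior odds = 0.026/0.974 = 13/487.
Combined Bayes factor of the evidence already in hand = 9 × 0.8 = 7.2.
Odds after that evidence = (13/487) × 7.2 = 468/2435.
Target odds = 0.8/0.2 = 4.
Need 15ⁿ ≥ 4 ÷ (468/2435) = 2435/117.
15¹ = 15 falls short of 2435/117 but 15² = 225 reaches it, so n = 2.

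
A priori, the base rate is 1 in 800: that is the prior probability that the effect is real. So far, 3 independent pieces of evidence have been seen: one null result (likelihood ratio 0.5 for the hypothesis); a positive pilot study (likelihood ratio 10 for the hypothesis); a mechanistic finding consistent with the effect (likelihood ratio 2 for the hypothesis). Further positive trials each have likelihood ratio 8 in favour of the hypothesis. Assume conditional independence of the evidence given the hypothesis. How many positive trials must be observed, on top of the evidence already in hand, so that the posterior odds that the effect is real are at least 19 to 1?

Prior odds = 0.00125/0.99875 = 1/799.
Combined Bayes factor of the evidence already in hand = 0.5 × 10 × 2 = 10.
Odds after that evidence = (1/799) × 10 = 10/799.
Target odds = 19.
Need 8ⁿ ≥ 19 ÷ (10/799) = 1518.1.
8³ = 512 falls short of 1518.1 but 8⁴ = 4096 reaches it, so n = 4.

4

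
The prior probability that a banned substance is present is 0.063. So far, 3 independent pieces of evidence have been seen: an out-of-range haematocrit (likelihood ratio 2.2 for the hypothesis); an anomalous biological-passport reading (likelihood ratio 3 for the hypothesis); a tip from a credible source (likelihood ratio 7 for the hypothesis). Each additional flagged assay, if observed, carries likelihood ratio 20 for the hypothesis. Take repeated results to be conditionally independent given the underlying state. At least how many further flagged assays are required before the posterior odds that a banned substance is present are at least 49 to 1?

Prior odds = 0.063/0.937 = 63/937.
Combined Bayes factor of the evidence already in hand = 2.2 × 3 × 7 = 46.2.
Odds after that evidence = (63/937) × 46.2 = 14553/4685.
Target odds = 49.
Need 20ⁿ ≥ 49 ÷ (14553/4685) = 4685/297.
20¹ = 20, which meets the required 4685/297; so n = 1.

1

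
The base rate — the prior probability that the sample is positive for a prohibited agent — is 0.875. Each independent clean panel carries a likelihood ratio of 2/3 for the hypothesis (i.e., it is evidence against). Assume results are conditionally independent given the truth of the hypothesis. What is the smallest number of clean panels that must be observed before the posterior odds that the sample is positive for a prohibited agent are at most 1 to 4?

Prior odds = 0.875/0.125 = 7.
Likelihood ratio per clean panel = 2/3.
Target odds = 0.25.
Need 7 × (2/3)ⁿ ≤ 0.25, i.e. (2/3)ⁿ ≤ 1/28.
(2/3)⁸ = 256/6561 is still above 1/28 but (2/3)⁹ = 512/19683 is at or below it, so n = 9.

9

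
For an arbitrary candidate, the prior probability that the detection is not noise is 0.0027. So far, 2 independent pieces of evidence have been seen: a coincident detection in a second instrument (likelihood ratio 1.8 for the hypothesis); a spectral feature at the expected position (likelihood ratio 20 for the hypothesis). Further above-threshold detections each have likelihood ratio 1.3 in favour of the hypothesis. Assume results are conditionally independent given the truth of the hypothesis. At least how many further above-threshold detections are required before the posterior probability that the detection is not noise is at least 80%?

15

Prior odds = 0.0027/0.9973 = 27/9973.
Combined Bayes factor of the evidence already in hand = 1.8 × 20 = 36.
Odds after that evidence = (27/9973) × 36 = 972/9973.
Target odds = 0.8/0.2 = 4.
Need 1.3ⁿ ≥ 4 ÷ (972/9973) = 9973/243.
1.3¹⁴ ≈39.3738 falls short of 9973/243 but 1.3¹⁵ ≈51.1859 reaches it, so n = 15.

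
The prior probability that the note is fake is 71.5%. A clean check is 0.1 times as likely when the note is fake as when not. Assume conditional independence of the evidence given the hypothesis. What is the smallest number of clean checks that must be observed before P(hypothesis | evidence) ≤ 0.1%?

Prior odds: 0.715 ÷ 0.285 = 143/57.
Likelihood ratio per clean check = 0.1.
Target odds: 0.001 ÷ 0.999 = 1/999.
Require 0.1ⁿ ≤ 1/999 ÷ (143/57) = 19/47619.
0.1³ = 0.001 is still above 19/47619 but 0.1⁴ = 0.0001 is at or below it, so n = 4.

4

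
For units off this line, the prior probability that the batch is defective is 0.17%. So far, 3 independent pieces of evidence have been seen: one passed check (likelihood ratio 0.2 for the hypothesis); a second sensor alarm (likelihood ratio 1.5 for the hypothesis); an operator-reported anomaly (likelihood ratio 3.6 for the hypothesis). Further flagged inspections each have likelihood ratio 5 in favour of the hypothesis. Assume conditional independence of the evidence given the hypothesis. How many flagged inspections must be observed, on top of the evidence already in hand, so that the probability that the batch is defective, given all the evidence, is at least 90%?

6

Prior odds = 0.0017/0.9983 = 17/9983.
Combined Bayes factor of the evidence already in hand = 0.2 × 1.5 × 3.6 = 1.08.
Odds after that evidence = (17/9983) × 1.08 = 459/249575.
Target odds = 0.9/0.1 = 9.
Need 5ⁿ ≥ 9 ÷ (459/249575) = 249575/51.
5⁵ = 3125 falls short of 249575/51 but 5⁶ = 15625 reaches it, so n = 6.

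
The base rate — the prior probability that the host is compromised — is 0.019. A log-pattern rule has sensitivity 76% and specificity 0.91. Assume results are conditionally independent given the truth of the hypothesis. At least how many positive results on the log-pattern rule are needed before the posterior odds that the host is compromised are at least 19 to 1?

4

Prior odds: 0.019 ÷ 0.981 = 19/981.
False-positive rate = 1 − 0.91 = 0.09; likelihood ratio of a positive = 0.76/0.09 = 76/9.
Target odds = 19.
Need (19/981) × (76/9)ⁿ ≥ 19, i.e. (76/9)ⁿ ≥ 981.
(76/9)³ = 438976/729 falls short of 981 but (76/9)⁴ = 33362176/6561 reaches it, so n = 4.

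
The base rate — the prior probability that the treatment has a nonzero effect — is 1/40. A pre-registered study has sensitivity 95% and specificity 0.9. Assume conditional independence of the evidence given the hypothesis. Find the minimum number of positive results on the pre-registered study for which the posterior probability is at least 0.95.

Prior odds = 0.025/0.975 = 1/39.
False-positive rate = 1 − 0.9 = 0.1; likelihood ratio of a positive = 0.95/0.1 = 9.5.
Target odds: 0.95 ÷ 0.05 = 19.
Require 9.5ⁿ ≥ 19 ÷ (1/39) = 741.
9.5² = 90.25 falls short of 741 but 9.5³ = 857.375 reaches it, so n = 3.

3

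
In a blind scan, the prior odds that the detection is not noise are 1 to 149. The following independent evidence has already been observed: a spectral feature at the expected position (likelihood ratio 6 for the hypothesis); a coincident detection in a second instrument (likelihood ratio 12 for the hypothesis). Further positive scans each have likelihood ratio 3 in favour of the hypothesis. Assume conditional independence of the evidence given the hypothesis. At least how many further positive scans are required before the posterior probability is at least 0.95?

Prior odds = 1/149.
Combined Bayes factor of the evidence already in hand = 6 × 12 = 72.
Odds after that evidence = (1/149) × 72 = 72/149.
Target odds = 0.95/0.05 = 19.
Need 3ⁿ ≥ 19 ÷ (72/149) = 2831/72.
3³ = 27 falls short of 2831/72 but 3⁴ = 81 reaches it, so n = 4.

4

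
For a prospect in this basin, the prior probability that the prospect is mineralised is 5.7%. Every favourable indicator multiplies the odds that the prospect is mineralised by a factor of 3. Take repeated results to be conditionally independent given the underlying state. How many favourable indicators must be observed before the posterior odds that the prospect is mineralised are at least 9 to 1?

5

Prior odds: 0.057 ÷ 0.943 = 57/943.
Likelihood ratio per favourable indicator = 3.
Target odds = 9.
Need (57/943) × 3ⁿ ≥ 9, i.e. 3ⁿ ≥ 2829/19.
3⁴ = 81 falls short of 2829/19 but 3⁵ = 243 reaches it, so n = 5.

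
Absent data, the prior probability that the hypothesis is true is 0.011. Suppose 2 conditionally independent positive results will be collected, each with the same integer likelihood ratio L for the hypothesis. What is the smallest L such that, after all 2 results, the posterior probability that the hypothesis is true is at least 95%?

42

Prior odds = 0.011/0.989 = 11/989.
Target odds = 0.95/0.05 = 19.
Need L² ≥ 19 ÷ (11/989) = 18791/11.
41² = 1681 < 18791/11 ≤ 1764 = 42², so L = 42.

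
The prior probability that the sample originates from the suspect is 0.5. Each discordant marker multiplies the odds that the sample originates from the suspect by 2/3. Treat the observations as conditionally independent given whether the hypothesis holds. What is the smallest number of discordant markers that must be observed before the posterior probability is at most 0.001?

Prior odds: 0.5 ÷ 0.5 = 1.
Likelihood ratio per discordant marker = 2/3.
Target posterior odds = 0.001/0.999 = 1/999.
Need 1 × (2/3)ⁿ ≤ 1/999, i.e. (2/3)ⁿ ≤ 1/999.
(2/3)¹⁷ = 131072/129140163 is still above 1/999 but (2/3)¹⁸ = 262144/387420489 is at or below it, so n = 18.

18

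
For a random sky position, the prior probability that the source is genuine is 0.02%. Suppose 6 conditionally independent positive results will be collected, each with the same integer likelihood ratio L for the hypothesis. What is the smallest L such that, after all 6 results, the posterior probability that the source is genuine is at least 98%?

Prior odds = 0.0002/0.9998 = 1/4999.
Target odds = 0.98/0.02 = 49.
Need L⁶ ≥ 49 ÷ (1/4999) = 244951.
7⁶ = 117649 < 244951 ≤ 262144 = 8⁶, so L = 8.

8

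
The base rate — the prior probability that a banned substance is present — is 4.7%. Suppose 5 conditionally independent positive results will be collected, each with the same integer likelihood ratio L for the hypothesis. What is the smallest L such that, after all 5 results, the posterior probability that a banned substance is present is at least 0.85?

3

Prior odds = 0.047/0.953 = 47/953.
Target odds = 0.85/0.15 = 17/3.
Need L⁵ ≥ 17/3 ÷ (47/953) = 16201/141.
2⁵ = 32 < 16201/141 ≤ 243 = 3⁵, so L = 3.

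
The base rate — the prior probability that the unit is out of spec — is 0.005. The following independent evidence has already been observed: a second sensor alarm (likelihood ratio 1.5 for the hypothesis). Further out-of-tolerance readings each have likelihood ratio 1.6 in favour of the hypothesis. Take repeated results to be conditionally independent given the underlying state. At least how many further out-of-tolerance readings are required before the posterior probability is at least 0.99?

21

Prior odds = 0.005/0.995 = 1/199.
Bayes factor of the evidence already in hand = 1.5.
Odds after that evidence = (1/199) × 1.5 = 3/398.
Target odds = 0.99/0.01 = 99.
Need 1.6ⁿ ≥ 99 ÷ (3/398) = 13134.
1.6²⁰ ≈12089.3 falls short of 13134 but 1.6²¹ ≈19342.8 reaches it, so n = 21.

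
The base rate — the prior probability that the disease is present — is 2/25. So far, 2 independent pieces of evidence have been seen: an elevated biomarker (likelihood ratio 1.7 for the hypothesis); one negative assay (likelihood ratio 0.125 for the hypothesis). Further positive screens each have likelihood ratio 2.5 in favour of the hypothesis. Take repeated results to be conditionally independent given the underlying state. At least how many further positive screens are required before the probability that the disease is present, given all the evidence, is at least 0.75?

Prior odds = 0.08/0.92 = 2/23.
Combined Bayes factor of the evidence already in hand = 1.7 × 0.125 = 0.2125.
Odds after that evidence = (2/23) × 0.2125 = 17/920.
Target odds = 0.75/0.25 = 3.
Need 2.5ⁿ ≥ 3 ÷ (17/920) = 2760/17.
2.5⁵ = 97.65625 falls short of 2760/17 but 2.5⁶ = 244.140625 reaches it, so n = 6.

6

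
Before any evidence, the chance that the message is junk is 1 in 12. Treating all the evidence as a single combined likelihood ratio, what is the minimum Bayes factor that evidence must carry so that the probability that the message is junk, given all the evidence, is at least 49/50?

Prior odds = (1/12)/(11/12) = 1/11.
Target odds = 0.98/0.02 = 49.
Required Bayes factor = 49 ÷ (1/11) = 539.

539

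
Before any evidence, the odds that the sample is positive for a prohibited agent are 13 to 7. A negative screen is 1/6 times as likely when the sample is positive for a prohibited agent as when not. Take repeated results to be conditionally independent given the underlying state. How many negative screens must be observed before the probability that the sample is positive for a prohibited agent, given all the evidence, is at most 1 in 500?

Prior odds = 13/7.
Likelihood ratio per negative screen = 1/6.
Target odds: 0.002 ÷ 0.998 = 1/499.
Require (1/6)ⁿ ≤ 1/499 ÷ (13/7) = 7/6487.
(1/6)³ = 1/216 is still above 7/6487 but (1/6)⁴ = 1/1296 is at or below it, so n = 4.

4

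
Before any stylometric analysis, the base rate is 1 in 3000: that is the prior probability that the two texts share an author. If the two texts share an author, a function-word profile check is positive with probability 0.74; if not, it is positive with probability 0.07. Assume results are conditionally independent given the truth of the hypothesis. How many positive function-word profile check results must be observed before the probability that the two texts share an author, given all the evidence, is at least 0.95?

5

Prior odds: (1/3000) ÷ (2999/3000) = 1/2999.
Likelihood ratio of a positive = 0.74/0.07 = 74/7.
Target odds: 0.95 ÷ 0.05 = 19.
Need (1/2999) × (74/7)ⁿ ≥ 19, i.e. (74/7)ⁿ ≥ 56981.
(74/7)⁴ = 29986576/2401 falls short of 56981 but (74/7)⁵ ≈132029 reaches it, so n = 5.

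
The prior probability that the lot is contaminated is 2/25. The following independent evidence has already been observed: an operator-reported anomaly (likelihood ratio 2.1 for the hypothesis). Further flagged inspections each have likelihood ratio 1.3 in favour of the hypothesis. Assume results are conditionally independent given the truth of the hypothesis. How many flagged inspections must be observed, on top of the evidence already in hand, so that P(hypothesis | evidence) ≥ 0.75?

11

Prior odds = 0.08/0.92 = 2/23.
Bayes factor of the evidence already in hand = 2.1.
Odds after that evidence = (2/23) × 2.1 = 21/115.
Target odds = 0.75/0.25 = 3.
Need 1.3ⁿ ≥ 3 ÷ (21/115) = 115/7.
1.3¹⁰ ≈13.7858 falls short of 115/7 but 1.3¹¹ ≈17.9216 reaches it, so n = 11.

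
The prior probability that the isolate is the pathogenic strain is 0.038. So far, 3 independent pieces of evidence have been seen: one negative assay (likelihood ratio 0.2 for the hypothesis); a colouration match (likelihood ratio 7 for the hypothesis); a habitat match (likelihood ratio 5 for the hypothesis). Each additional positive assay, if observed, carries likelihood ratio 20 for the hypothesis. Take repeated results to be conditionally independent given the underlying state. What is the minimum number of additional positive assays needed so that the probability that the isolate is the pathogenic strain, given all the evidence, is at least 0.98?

Prior odds = 0.038/0.962 = 19/481.
Combined Bayes factor of the evidence already in hand = 0.2 × 7 × 5 = 7.
Odds after that evidence = (19/481) × 7 = 133/481.
Target odds = 0.98/0.02 = 49.
Need 20ⁿ ≥ 49 ÷ (133/481) = 3367/19.
20¹ = 20 falls short of 3367/19 but 20² = 400 reaches it, so n = 2.

2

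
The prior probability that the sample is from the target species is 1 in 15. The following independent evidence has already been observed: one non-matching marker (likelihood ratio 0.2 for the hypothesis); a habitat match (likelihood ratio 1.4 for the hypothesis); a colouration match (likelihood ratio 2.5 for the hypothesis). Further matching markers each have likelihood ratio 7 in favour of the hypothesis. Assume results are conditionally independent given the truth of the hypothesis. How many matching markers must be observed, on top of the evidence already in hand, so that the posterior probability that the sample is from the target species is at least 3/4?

3

Prior odds = (1/15)/(14/15) = 1/14.
Combined Bayes factor of the evidence already in hand = 0.2 × 1.4 × 2.5 = 0.7.
Odds after that evidence = (1/14) × 0.7 = 0.05.
Target odds = 0.75/0.25 = 3.
Need 7ⁿ ≥ 3 ÷ 0.05 = 60.
7² = 49 falls short of 60 but 7³ = 343 reaches it, so n = 3.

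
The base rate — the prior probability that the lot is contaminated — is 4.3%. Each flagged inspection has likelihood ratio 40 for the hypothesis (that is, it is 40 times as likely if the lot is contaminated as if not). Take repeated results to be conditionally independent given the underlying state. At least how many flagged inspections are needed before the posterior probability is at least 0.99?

Prior odds = 0.043/0.957 = 43/957.
Likelihood ratio per flagged inspection = 40.
Target odds: 0.99 ÷ 0.01 = 99.
Require 40ⁿ ≥ 99 ÷ (43/957) = 94743/43.
40² = 1600 falls short of 94743/43 but 40³ = 64000 reaches it, so n = 3.

3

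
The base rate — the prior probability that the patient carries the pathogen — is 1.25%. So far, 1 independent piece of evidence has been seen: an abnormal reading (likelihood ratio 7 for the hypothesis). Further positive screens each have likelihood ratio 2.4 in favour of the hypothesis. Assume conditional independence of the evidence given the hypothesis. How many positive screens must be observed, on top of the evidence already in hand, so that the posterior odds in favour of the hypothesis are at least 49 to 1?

8

Prior odds = 0.0125/0.9875 = 1/79.
Bayes factor of the evidence already in hand = 7.
Odds after that evidence = (1/79) × 7 = 7/79.
Target odds = 49.
Need 2.4ⁿ ≥ 49 ÷ (7/79) = 553.
2.4⁷ = 35831808/78125 falls short of 553 but 2.4⁸ = 429981696/390625 reaches it, so n = 8.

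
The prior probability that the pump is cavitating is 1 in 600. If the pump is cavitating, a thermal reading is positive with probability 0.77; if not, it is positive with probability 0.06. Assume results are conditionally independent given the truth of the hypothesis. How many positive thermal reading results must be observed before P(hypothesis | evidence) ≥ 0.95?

Prior odds: (1/600) ÷ (599/600) = 1/599.
Likelihood ratio of a positive = 0.77/0.06 = 77/6.
Target odds: 0.95 ÷ 0.05 = 19.
Require (77/6)ⁿ ≥ 19 ÷ (1/599) = 11381.
(77/6)³ = 456533/216 falls short of 11381 but (77/6)⁴ = 35153041/1296 reaches it, so n = 4.

4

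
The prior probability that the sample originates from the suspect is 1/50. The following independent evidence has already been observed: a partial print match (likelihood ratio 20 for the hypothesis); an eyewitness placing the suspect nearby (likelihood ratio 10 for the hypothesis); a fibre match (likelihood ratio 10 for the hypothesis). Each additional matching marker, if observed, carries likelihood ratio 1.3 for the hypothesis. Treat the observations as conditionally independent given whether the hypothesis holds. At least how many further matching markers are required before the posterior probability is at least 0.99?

4

Prior odds = 0.02/0.98 = 1/49.
Combined Bayes factor of the evidence already in hand = 20 × 10 × 10 = 2000.
Odds after that evidence = (1/49) × 2000 = 2000/49.
Target odds = 0.99/0.01 = 99.
Need 1.3ⁿ ≥ 99 ÷ (2000/49) = 2.4255.
1.3³ = 2.197 falls short of 2.4255 but 1.3⁴ = 2.8561 reaches it, so n = 4.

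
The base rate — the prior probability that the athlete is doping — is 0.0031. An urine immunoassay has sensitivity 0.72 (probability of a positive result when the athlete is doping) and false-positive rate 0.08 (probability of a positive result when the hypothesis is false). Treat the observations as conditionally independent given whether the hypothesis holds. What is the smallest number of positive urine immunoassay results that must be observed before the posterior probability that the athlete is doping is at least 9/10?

Prior odds = 0.0031/0.9969 = 31/9969.
Likelihood ratio of a positive result = 0.72/0.08 = 9.
Target odds: 0.9 ÷ 0.1 = 9.
Require 9ⁿ ≥ 9 ÷ (31/9969) = 89721/31.
9³ = 729 falls short of 89721/31 but 9⁴ = 6561 reaches it, so n = 4.

4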